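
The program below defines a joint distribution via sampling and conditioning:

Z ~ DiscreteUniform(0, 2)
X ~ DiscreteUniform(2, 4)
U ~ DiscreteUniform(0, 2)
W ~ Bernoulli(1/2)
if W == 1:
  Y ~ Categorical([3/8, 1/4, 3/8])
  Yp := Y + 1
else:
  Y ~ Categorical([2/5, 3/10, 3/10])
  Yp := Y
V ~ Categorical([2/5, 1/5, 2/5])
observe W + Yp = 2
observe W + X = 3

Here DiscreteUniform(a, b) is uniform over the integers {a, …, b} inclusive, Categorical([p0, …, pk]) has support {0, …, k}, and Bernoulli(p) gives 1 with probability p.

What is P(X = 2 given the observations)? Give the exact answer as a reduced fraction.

P(X = 2 | obs) = 5/9

Enumerate traces; 54 have nonzero weight after conditioning:
  (Z=0, X=2, U=0, W=1, Y=0, V=0) weight 1/360
  (Z=0, X=2, U=0, W=1, Y=0, V=1) weight 1/720
  (Z=0, X=2, U=0, W=1, Y=0, V=2) weight 1/360
  (Z=0, X=2, U=1, W=1, Y=0, V=0) weight 1/360
  (Z=0, X=2, U=1, W=1, Y=0, V=1) weight 1/720
  (Z=0, X=2, U=1, W=1, Y=0, V=2) weight 1/360
  (Z=0, X=2, U=2, W=1, Y=0, V=0) weight 1/360
  (Z=0, X=2, U=2, W=1, Y=0, V=1) weight 1/720
  (Z=0, X=3, U=0, W=0, Y=2, V=0) weight 1/450
  … 45 more
Group by X:
  weight(X=2) = 1/16
  weight(X=3) = 1/20
Total weight = 1/16 + 1/20 = 9/80
P(X=2 | obs) = 1/16 / 9/80 = 5/9
P(X=3 | obs) = 1/20 / 9/80 = 4/9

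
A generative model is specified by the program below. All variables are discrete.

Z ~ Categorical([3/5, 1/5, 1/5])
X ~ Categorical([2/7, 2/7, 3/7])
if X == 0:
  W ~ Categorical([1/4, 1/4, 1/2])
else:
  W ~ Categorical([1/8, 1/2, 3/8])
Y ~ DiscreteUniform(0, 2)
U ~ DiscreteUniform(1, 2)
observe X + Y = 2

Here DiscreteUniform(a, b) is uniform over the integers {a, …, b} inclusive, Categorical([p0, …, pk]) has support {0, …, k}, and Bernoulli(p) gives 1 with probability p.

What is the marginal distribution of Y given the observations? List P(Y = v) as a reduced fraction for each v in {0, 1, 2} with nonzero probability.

Enumerate traces; 54 have nonzero weight after conditioning:
  (Z=0, X=0, W=0, Y=2, U=1) weight 1/140
  (Z=0, X=0, W=0, Y=2, U=2) weight 1/140
  (Z=0, X=0, W=1, Y=2, U=1) weight 1/140
  (Z=0, X=0, W=1, Y=2, U=2) weight 1/140
  (Z=0, X=0, W=2, Y=2, U=1) weight 1/70
  (Z=0, X=0, W=2, Y=2, U=2) weight 1/70
  (Z=0, X=1, W=0, Y=1, U=1) weight 1/280
  (Z=0, X=1, W=0, Y=1, U=2) weight 1/280
  (Z=0, X=2, W=0, Y=0, U=1) weight 3/560
  … 45 more
Group by Y:
  weight(Y=0) = 1/7
  weight(Y=1) = 2/21
  weight(Y=2) = 2/21
Total weight = 1/7 + 2/21 + 2/21 = 1/3
P(Y=0 | obs) = 1/7 / 1/3 = 3/7
P(Y=1 | obs) = 2/21 / 1/3 = 2/7
P(Y=2 | obs) = 2/21 / 1/3 = 2/7

P(Y=0) = 3/7, P(Y=1) = 2/7, P(Y=2) = 2/7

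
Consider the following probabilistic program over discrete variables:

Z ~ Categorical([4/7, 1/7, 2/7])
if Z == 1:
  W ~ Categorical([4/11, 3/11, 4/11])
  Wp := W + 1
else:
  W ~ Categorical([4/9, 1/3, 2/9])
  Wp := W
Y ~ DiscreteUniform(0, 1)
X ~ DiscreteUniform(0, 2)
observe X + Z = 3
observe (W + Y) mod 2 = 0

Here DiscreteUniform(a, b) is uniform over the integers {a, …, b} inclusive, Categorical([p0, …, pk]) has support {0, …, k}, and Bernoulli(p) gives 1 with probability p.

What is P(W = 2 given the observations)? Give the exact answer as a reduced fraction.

P(W = 2 | obs) = 80/297

Enumerate traces; 6 have nonzero weight after conditioning:
  (Z=1, W=0, Y=0, X=2) weight 2/231
  (Z=1, W=1, Y=1, X=2) weight 1/154
  (Z=1, W=2, Y=0, X=2) weight 2/231
  (Z=2, W=0, Y=0, X=1) weight 4/189
  (Z=2, W=1, Y=1, X=1) weight 1/63
  (Z=2, W=2, Y=0, X=1) weight 2/189
Group by W:
  weight(W=0) = 62/2079
  weight(W=1) = 31/1386
  weight(W=2) = 40/2079
Total weight = 62/2079 + 31/1386 + 40/2079 = 1/14
P(W=0 | obs) = 62/2079 / 1/14 = 124/297
P(W=1 | obs) = 31/1386 / 1/14 = 31/99
P(W=2 | obs) = 40/2079 / 1/14 = 80/297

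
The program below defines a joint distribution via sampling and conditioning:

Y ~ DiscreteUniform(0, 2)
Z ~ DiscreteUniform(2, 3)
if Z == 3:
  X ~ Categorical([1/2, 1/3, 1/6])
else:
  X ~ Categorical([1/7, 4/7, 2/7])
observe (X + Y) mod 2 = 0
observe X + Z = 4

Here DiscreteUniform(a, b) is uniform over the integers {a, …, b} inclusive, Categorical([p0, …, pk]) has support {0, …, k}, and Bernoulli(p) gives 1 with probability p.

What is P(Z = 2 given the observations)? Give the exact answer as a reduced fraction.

P(Z = 2 | obs) = 12/19

Enumerate traces; 3 have nonzero weight after conditioning:
  (Y=0, Z=2, X=2) weight 1/21
  (Y=1, Z=3, X=1) weight 1/18
  (Y=2, Z=2, X=2) weight 1/21
Group by Z:
  weight(Z=2) = 2/21
  weight(Z=3) = 1/18
Total weight = 2/21 + 1/18 = 19/126
P(Z=2 | obs) = 2/21 / 19/126 = 12/19
P(Z=3 | obs) = 1/18 / 19/126 = 7/19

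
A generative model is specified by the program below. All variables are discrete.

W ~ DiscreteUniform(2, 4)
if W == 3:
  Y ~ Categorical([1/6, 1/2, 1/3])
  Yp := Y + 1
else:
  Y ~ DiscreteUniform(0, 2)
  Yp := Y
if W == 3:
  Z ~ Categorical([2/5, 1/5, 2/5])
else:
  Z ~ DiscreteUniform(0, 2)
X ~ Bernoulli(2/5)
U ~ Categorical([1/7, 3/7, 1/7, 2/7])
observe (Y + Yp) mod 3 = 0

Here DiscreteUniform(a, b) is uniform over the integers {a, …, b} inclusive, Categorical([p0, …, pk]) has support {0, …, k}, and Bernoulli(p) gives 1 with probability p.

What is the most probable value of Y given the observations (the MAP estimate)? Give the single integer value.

argmax_v P(Y = v | obs) = 0

Enumerate traces; 72 have nonzero weight after conditioning:
  (W=2, Y=0, Z=0, X=0, U=0) weight 1/315
  (W=2, Y=0, Z=0, X=0, U=1) weight 1/105
  (W=2, Y=0, Z=0, X=0, U=2) weight 1/315
  (W=2, Y=0, Z=0, X=0, U=3) weight 2/315
  (W=2, Y=0, Z=0, X=1, U=0) weight 2/945
  (W=2, Y=0, Z=0, X=1, U=1) weight 2/315
  (W=2, Y=0, Z=0, X=1, U=2) weight 2/945
  (W=2, Y=0, Z=0, X=1, U=3) weight 4/945
  (W=3, Y=1, Z=0, X=0, U=0) weight 1/175
  … 63 more
Group by Y:
  weight(Y=0) = 2/9
  weight(Y=1) = 1/6
Total weight = 2/9 + 1/6 = 7/18
P(Y=0 | obs) = 2/9 / 7/18 = 4/7
P(Y=1 | obs) = 1/6 / 7/18 = 3/7
argmax = 0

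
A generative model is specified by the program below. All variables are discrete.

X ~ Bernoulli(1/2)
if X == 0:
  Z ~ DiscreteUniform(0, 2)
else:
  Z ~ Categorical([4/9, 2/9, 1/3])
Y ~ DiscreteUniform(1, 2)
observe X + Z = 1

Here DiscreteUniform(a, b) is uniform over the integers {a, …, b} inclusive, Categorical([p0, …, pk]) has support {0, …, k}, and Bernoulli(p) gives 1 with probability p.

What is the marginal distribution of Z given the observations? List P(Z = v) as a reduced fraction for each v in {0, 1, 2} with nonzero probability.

Enumerate traces; 4 have nonzero weight after conditioning:
  (X=0, Z=1, Y=1) weight 1/12
  (X=0, Z=1, Y=2) weight 1/12
  (X=1, Z=0, Y=1) weight 1/9
  (X=1, Z=0, Y=2) weight 1/9
Group by Z:
  weight(Z=0) = 2/9
  weight(Z=1) = 1/6
Total weight = 2/9 + 1/6 = 7/18
P(Z=0 | obs) = 2/9 / 7/18 = 4/7
P(Z=1 | obs) = 1/6 / 7/18 = 3/7

P(Z=0) = 4/7, P(Z=1) = 3/7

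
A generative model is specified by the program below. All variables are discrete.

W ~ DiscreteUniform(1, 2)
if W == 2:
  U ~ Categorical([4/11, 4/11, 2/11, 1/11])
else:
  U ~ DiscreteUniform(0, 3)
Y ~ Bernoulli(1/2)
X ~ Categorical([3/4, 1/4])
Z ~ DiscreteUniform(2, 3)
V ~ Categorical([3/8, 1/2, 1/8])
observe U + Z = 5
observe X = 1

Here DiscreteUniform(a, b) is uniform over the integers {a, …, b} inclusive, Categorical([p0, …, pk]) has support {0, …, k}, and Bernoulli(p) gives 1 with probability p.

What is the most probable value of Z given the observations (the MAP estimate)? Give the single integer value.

Enumerate traces; 24 have nonzero weight after conditioning:
  (W=1, U=2, Y=0, X=1, Z=3, V=0) weight 3/1024
  (W=1, U=2, Y=0, X=1, Z=3, V=1) weight 1/256
  (W=1, U=2, Y=0, X=1, Z=3, V=2) weight 1/1024
  (W=1, U=2, Y=1, X=1, Z=3, V=0) weight 3/1024
  (W=1, U=2, Y=1, X=1, Z=3, V=1) weight 1/256
  (W=1, U=2, Y=1, X=1, Z=3, V=2) weight 1/1024
  (W=1, U=3, Y=0, X=1, Z=2, V=0) weight 3/1024
  (W=1, U=3, Y=0, X=1, Z=2, V=1) weight 1/256
  … 16 more
Group by Z:
  weight(Z=2) = 15/704
  weight(Z=3) = 19/704
Total weight = 15/704 + 19/704 = 17/352
P(Z=2 | obs) = 15/704 / 17/352 = 15/34
P(Z=3 | obs) = 19/704 / 17/352 = 19/34
argmax = 3

argmax_v P(Z = v | obs) = 3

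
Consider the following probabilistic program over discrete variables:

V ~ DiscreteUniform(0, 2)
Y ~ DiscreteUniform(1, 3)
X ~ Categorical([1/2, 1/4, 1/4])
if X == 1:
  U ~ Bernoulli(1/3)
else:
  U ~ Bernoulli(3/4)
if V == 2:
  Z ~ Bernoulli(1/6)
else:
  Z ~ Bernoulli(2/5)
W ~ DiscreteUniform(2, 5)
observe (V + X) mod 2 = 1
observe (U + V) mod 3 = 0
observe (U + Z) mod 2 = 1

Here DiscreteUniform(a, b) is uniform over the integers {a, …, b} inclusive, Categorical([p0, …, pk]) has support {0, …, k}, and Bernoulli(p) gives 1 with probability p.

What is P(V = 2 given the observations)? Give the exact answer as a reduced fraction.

Enumerate traces; 24 have nonzero weight after conditioning:
  (V=0, Y=1, X=1, U=0, Z=1, W=2) weight 1/540
  (V=0, Y=1, X=1, U=0, Z=1, W=3) weight 1/540
  (V=0, Y=1, X=1, U=0, Z=1, W=4) weight 1/540
  (V=0, Y=1, X=1, U=0, Z=1, W=5) weight 1/540
  (V=0, Y=2, X=1, U=0, Z=1, W=2) weight 1/540
  (V=0, Y=2, X=1, U=0, Z=1, W=3) weight 1/540
  (V=0, Y=2, X=1, U=0, Z=1, W=4) weight 1/540
  (V=0, Y=2, X=1, U=0, Z=1, W=5) weight 1/540
  (V=2, Y=1, X=1, U=1, Z=0, W=2) weight 5/2592
  … 15 more
Group by V:
  weight(V=0) = 1/45
  weight(V=2) = 5/216
Total weight = 1/45 + 5/216 = 49/1080
P(V=0 | obs) = 1/45 / 49/1080 = 24/49
P(V=2 | obs) = 5/216 / 49/1080 = 25/49

P(V = 2 | obs) = 25/49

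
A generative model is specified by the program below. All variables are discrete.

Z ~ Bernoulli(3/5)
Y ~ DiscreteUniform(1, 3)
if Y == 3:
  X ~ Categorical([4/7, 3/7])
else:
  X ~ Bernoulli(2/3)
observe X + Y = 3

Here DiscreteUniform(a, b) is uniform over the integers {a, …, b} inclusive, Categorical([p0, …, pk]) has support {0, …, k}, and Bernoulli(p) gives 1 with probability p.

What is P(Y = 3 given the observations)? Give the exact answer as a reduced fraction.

P(Y = 3 | obs) = 6/13

Enumerate traces; 4 have nonzero weight after conditioning:
  (Z=0, Y=2, X=1) weight 4/45
  (Z=0, Y=3, X=0) weight 8/105
  (Z=1, Y=2, X=1) weight 2/15
  (Z=1, Y=3, X=0) weight 4/35
Group by Y:
  weight(Y=2) = 2/9
  weight(Y=3) = 4/21
Total weight = 2/9 + 4/21 = 26/63
P(Y=2 | obs) = 2/9 / 26/63 = 7/13
P(Y=3 | obs) = 4/21 / 26/63 = 6/13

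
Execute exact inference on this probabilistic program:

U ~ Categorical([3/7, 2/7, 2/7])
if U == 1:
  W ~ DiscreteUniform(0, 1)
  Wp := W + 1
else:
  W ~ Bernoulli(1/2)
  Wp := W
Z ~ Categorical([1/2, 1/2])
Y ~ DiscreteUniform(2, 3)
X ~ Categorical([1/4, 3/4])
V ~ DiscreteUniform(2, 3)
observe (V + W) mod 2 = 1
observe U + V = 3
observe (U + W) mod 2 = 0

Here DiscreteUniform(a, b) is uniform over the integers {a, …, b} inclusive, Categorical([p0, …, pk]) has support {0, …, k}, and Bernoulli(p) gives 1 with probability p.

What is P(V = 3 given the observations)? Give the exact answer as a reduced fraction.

Enumerate traces; 16 have nonzero weight after conditioning:
  (U=0, W=0, Z=0, Y=2, X=0, V=3) weight 3/448
  (U=0, W=0, Z=0, Y=2, X=1, V=3) weight 9/448
  (U=0, W=0, Z=0, Y=3, X=0, V=3) weight 3/448
  (U=0, W=0, Z=0, Y=3, X=1, V=3) weight 9/448
  (U=0, W=0, Z=1, Y=2, X=0, V=3) weight 3/448
  (U=0, W=0, Z=1, Y=2, X=1, V=3) weight 9/448
  (U=0, W=0, Z=1, Y=3, X=0, V=3) weight 3/448
  (U=0, W=0, Z=1, Y=3, X=1, V=3) weight 9/448
  (U=1, W=1, Z=0, Y=2, X=0, V=2) weight 1/224
  … 7 more
Group by V:
  weight(V=2) = 1/14
  weight(V=3) = 3/28
Total weight = 1/14 + 3/28 = 5/28
P(V=2 | obs) = 1/14 / 5/28 = 2/5
P(V=3 | obs) = 3/28 / 5/28 = 3/5

P(V = 3 | obs) = 3/5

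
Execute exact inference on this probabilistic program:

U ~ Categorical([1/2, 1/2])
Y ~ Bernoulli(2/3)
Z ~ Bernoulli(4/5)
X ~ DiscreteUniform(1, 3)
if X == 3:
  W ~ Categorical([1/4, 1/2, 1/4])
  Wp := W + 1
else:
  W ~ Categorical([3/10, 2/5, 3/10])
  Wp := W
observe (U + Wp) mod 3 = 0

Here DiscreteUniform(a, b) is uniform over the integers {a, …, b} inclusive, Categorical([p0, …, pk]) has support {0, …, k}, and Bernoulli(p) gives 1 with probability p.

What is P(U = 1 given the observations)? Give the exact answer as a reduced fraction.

Enumerate traces; 24 have nonzero weight after conditioning:
  (U=0, Y=0, Z=0, X=1, W=0) weight 1/300
  (U=0, Y=0, Z=0, X=2, W=0) weight 1/300
  (U=0, Y=0, Z=0, X=3, W=2) weight 1/360
  (U=0, Y=0, Z=1, X=1, W=0) weight 1/75
  (U=0, Y=0, Z=1, X=2, W=0) weight 1/75
  (U=0, Y=0, Z=1, X=3, W=2) weight 1/90
  (U=0, Y=1, Z=0, X=1, W=0) weight 1/150
  (U=0, Y=1, Z=0, X=2, W=0) weight 1/150
  (U=1, Y=0, Z=0, X=1, W=2) weight 1/300
  … 15 more
Group by U:
  weight(U=0) = 17/120
  weight(U=1) = 11/60
Total weight = 17/120 + 11/60 = 13/40
P(U=0 | obs) = 17/120 / 13/40 = 17/39
P(U=1 | obs) = 11/60 / 13/40 = 22/39

P(U = 1 | obs) = 22/39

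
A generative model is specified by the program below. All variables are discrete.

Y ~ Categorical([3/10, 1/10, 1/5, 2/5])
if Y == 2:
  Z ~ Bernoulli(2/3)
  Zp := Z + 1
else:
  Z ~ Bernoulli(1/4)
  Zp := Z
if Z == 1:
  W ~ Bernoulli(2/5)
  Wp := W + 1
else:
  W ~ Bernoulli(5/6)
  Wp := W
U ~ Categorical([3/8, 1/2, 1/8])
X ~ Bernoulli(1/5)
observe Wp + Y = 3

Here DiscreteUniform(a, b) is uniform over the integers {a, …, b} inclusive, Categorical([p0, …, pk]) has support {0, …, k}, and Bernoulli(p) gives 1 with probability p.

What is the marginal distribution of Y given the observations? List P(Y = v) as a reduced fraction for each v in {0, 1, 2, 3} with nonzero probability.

P(Y=1) = 9/176, P(Y=2) = 61/88, P(Y=3) = 45/176

Enumerate traces; 24 have nonzero weight after conditioning:
  (Y=1, Z=1, W=1, U=0, X=0) weight 3/1000
  (Y=1, Z=1, W=1, U=0, X=1) weight 3/4000
  (Y=1, Z=1, W=1, U=1, X=0) weight 1/250
  (Y=1, Z=1, W=1, U=1, X=1) weight 1/1000
  (Y=1, Z=1, W=1, U=2, X=0) weight 1/1000
  (Y=1, Z=1, W=1, U=2, X=1) weight 1/4000
  (Y=2, Z=0, W=1, U=0, X=0) weight 1/60
  (Y=2, Z=0, W=1, U=0, X=1) weight 1/240
  (Y=3, Z=0, W=0, U=0, X=0) weight 3/200
  … 15 more
Group by Y:
  weight(Y=1) = 1/100
  weight(Y=2) = 61/450
  weight(Y=3) = 1/20
Total weight = 1/100 + 61/450 + 1/20 = 44/225
P(Y=1 | obs) = 1/100 / 44/225 = 9/176
P(Y=2 | obs) = 61/450 / 44/225 = 61/88
P(Y=3 | obs) = 1/20 / 44/225 = 45/176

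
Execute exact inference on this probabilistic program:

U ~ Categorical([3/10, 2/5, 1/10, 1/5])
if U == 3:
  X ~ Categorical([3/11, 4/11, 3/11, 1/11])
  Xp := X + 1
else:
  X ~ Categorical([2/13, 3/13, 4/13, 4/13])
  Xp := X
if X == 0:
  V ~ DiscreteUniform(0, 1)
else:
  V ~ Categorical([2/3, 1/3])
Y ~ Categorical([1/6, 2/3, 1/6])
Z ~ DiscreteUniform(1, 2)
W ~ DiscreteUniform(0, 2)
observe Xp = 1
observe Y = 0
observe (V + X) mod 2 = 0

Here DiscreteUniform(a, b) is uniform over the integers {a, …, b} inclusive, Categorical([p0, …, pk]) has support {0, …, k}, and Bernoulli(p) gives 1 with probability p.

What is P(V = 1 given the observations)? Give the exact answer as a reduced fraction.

P(V = 1 | obs) = 88/127

Enumerate traces; 24 have nonzero weight after conditioning:
  (U=0, X=1, V=1, Y=0, Z=1, W=0) weight 1/1560
  (U=0, X=1, V=1, Y=0, Z=1, W=1) weight 1/1560
  (U=0, X=1, V=1, Y=0, Z=1, W=2) weight 1/1560
  (U=0, X=1, V=1, Y=0, Z=2, W=0) weight 1/1560
  (U=0, X=1, V=1, Y=0, Z=2, W=1) weight 1/1560
  (U=0, X=1, V=1, Y=0, Z=2, W=2) weight 1/1560
  (U=1, X=1, V=1, Y=0, Z=1, W=0) weight 1/1170
  (U=1, X=1, V=1, Y=0, Z=1, W=1) weight 1/1170
  (U=3, X=0, V=0, Y=0, Z=1, W=0) weight 1/1320
  … 15 more
Group by V:
  weight(V=0) = 1/220
  weight(V=1) = 2/195
Total weight = 1/220 + 2/195 = 127/8580
P(V=0 | obs) = 1/220 / 127/8580 = 39/127
P(V=1 | obs) = 2/195 / 127/8580 = 88/127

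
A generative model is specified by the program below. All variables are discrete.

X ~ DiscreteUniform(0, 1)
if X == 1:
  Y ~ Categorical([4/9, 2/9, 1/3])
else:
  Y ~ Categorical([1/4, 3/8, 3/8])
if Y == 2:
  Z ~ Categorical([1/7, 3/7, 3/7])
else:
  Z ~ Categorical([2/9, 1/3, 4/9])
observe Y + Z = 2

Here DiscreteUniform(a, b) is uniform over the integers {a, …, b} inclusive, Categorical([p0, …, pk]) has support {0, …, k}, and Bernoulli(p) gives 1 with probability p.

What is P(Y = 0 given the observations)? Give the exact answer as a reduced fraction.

P(Y = 0 | obs) = 700/1381

Enumerate traces; 6 have nonzero weight after conditioning:
  (X=0, Y=0, Z=2) weight 1/18
  (X=0, Y=1, Z=1) weight 1/16
  (X=0, Y=2, Z=0) weight 3/112
  (X=1, Y=0, Z=2) weight 8/81
  (X=1, Y=1, Z=1) weight 1/27
  (X=1, Y=2, Z=0) weight 1/42
Group by Y:
  weight(Y=0) = 25/162
  weight(Y=1) = 43/432
  weight(Y=2) = 17/336
Total weight = 25/162 + 43/432 + 17/336 = 1381/4536
P(Y=0 | obs) = 25/162 / 1381/4536 = 700/1381
P(Y=1 | obs) = 43/432 / 1381/4536 = 903/2762
P(Y=2 | obs) = 17/336 / 1381/4536 = 459/2762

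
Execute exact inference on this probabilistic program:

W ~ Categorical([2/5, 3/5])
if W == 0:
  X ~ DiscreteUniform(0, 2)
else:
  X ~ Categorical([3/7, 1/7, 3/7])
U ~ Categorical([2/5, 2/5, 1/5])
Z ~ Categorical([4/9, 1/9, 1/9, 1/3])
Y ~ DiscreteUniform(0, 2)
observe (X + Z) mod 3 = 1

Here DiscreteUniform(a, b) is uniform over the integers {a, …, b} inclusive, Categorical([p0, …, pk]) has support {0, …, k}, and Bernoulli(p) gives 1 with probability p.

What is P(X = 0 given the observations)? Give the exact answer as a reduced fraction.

Enumerate traces; 72 have nonzero weight after conditioning:
  (W=0, X=0, U=0, Z=1, Y=0) weight 4/2025
  (W=0, X=0, U=0, Z=1, Y=1) weight 4/2025
  (W=0, X=0, U=0, Z=1, Y=2) weight 4/2025
  (W=0, X=0, U=1, Z=1, Y=0) weight 4/2025
  (W=0, X=0, U=1, Z=1, Y=1) weight 4/2025
  (W=0, X=0, U=1, Z=1, Y=2) weight 4/2025
  (W=0, X=0, U=2, Z=1, Y=0) weight 2/2025
  (W=0, X=0, U=2, Z=1, Y=1) weight 2/2025
  (W=0, X=1, U=0, Z=0, Y=0) weight 16/2025
  (W=0, X=2, U=0, Z=2, Y=0) weight 4/2025
  … 62 more
Group by X:
  weight(X=0) = 41/945
  weight(X=1) = 23/135
  weight(X=2) = 41/945
Total weight = 41/945 + 23/135 + 41/945 = 9/35
P(X=0 | obs) = 41/945 / 9/35 = 41/243
P(X=1 | obs) = 23/135 / 9/35 = 161/243
P(X=2 | obs) = 41/945 / 9/35 = 41/243

P(X = 0 | obs) = 41/243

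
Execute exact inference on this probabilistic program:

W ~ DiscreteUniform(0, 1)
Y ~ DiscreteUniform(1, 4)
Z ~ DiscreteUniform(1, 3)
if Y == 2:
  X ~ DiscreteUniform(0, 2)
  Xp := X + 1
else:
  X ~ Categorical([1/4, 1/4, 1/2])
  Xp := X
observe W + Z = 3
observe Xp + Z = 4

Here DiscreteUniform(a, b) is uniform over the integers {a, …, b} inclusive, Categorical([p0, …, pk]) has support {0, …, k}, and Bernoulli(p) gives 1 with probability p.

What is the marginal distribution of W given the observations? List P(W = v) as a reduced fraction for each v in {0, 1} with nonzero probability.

Enumerate traces; 8 have nonzero weight after conditioning:
  (W=0, Y=1, Z=3, X=1) weight 1/96
  (W=0, Y=2, Z=3, X=0) weight 1/72
  (W=0, Y=3, Z=3, X=1) weight 1/96
  (W=0, Y=4, Z=3, X=1) weight 1/96
  (W=1, Y=1, Z=2, X=2) weight 1/48
  (W=1, Y=2, Z=2, X=1) weight 1/72
  (W=1, Y=3, Z=2, X=2) weight 1/48
  (W=1, Y=4, Z=2, X=2) weight 1/48
Group by W:
  weight(W=0) = 13/288
  weight(W=1) = 11/144
Total weight = 13/288 + 11/144 = 35/288
P(W=0 | obs) = 13/288 / 35/288 = 13/35
P(W=1 | obs) = 11/144 / 35/288 = 22/35

P(W=0) = 13/35, P(W=1) = 22/35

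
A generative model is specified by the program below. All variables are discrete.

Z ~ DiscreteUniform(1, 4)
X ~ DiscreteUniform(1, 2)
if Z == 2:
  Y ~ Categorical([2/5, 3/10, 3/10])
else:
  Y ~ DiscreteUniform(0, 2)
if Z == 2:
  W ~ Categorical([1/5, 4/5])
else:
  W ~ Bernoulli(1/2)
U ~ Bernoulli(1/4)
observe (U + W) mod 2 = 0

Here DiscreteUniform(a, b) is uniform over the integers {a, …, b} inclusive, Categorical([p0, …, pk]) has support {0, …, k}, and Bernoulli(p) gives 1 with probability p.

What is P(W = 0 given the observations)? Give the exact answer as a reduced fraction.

Enumerate traces; 48 have nonzero weight after conditioning:
  (Z=1, X=1, Y=0, W=0, U=0) weight 1/64
  (Z=1, X=1, Y=0, W=1, U=1) weight 1/192
  (Z=1, X=1, Y=1, W=0, U=0) weight 1/64
  (Z=1, X=1, Y=1, W=1, U=1) weight 1/192
  (Z=1, X=1, Y=2, W=0, U=0) weight 1/64
  (Z=1, X=1, Y=2, W=1, U=1) weight 1/192
  (Z=1, X=2, Y=0, W=0, U=0) weight 1/64
  (Z=1, X=2, Y=0, W=1, U=1) weight 1/192
  … 40 more
Group by W:
  weight(W=0) = 51/160
  weight(W=1) = 23/160
Total weight = 51/160 + 23/160 = 37/80
P(W=0 | obs) = 51/160 / 37/80 = 51/74
P(W=1 | obs) = 23/160 / 37/80 = 23/74

P(W = 0 | obs) = 51/74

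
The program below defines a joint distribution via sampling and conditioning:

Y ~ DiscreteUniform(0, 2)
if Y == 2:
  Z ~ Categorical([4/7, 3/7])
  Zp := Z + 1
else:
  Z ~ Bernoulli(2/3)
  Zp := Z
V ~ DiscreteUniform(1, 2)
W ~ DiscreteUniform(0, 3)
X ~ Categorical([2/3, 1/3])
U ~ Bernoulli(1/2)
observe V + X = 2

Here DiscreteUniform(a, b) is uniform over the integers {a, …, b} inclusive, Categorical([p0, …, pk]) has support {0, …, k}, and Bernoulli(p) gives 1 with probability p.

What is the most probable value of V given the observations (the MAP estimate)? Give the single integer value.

Enumerate traces; 96 have nonzero weight after conditioning:
  (Y=0, Z=0, V=1, W=0, X=1, U=0) weight 1/432
  (Y=0, Z=0, V=1, W=0, X=1, U=1) weight 1/432
  (Y=0, Z=0, V=1, W=1, X=1, U=0) weight 1/432
  (Y=0, Z=0, V=1, W=1, X=1, U=1) weight 1/432
  (Y=0, Z=0, V=1, W=2, X=1, U=0) weight 1/432
  (Y=0, Z=0, V=1, W=2, X=1, U=1) weight 1/432
  (Y=0, Z=0, V=1, W=3, X=1, U=0) weight 1/432
  (Y=0, Z=0, V=1, W=3, X=1, U=1) weight 1/432
  (Y=0, Z=0, V=2, W=0, X=0, U=0) weight 1/216
  … 87 more
Group by V:
  weight(V=1) = 1/6
  weight(V=2) = 1/3
Total weight = 1/6 + 1/3 = 1/2
P(V=1 | obs) = 1/6 / 1/2 = 1/3
P(V=2 | obs) = 1/3 / 1/2 = 2/3
argmax = 2

argmax_v P(V = v | obs) = 2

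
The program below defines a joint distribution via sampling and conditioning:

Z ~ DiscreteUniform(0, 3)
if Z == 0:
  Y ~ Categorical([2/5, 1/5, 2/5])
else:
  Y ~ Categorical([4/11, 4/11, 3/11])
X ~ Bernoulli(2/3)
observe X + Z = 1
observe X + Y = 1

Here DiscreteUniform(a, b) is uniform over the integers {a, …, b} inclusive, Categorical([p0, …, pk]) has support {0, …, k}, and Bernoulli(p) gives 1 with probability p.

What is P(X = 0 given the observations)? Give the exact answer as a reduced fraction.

Enumerate traces; 2 have nonzero weight after conditioning:
  (Z=0, Y=0, X=1) weight 1/15
  (Z=1, Y=1, X=0) weight 1/33
Group by X:
  weight(X=0) = 1/33
  weight(X=1) = 1/15
Total weight = 1/33 + 1/15 = 16/165
P(X=0 | obs) = 1/33 / 16/165 = 5/16
P(X=1 | obs) = 1/15 / 16/165 = 11/16

P(X = 0 | obs) = 5/16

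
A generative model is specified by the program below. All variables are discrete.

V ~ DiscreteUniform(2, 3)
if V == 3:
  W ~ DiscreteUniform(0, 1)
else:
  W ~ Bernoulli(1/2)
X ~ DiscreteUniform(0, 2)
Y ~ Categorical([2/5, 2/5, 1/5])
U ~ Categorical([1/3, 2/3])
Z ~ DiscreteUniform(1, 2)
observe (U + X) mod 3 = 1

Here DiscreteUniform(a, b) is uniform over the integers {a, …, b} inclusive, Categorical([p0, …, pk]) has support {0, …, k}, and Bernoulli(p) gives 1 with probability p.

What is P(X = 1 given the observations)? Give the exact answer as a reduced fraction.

P(X = 1 | obs) = 1/3

Enumerate traces; 48 have nonzero weight after conditioning:
  (V=2, W=0, X=0, Y=0, U=1, Z=1) weight 1/90
  (V=2, W=0, X=0, Y=0, U=1, Z=2) weight 1/90
  (V=2, W=0, X=0, Y=1, U=1, Z=1) weight 1/90
  (V=2, W=0, X=0, Y=1, U=1, Z=2) weight 1/90
  (V=2, W=0, X=0, Y=2, U=1, Z=1) weight 1/180
  (V=2, W=0, X=0, Y=2, U=1, Z=2) weight 1/180
  (V=2, W=0, X=1, Y=0, U=0, Z=1) weight 1/180
  (V=2, W=0, X=1, Y=0, U=0, Z=2) weight 1/180
  … 40 more
Group by X:
  weight(X=0) = 2/9
  weight(X=1) = 1/9
Total weight = 2/9 + 1/9 = 1/3
P(X=0 | obs) = 2/9 / 1/3 = 2/3
P(X=1 | obs) = 1/9 / 1/3 = 1/3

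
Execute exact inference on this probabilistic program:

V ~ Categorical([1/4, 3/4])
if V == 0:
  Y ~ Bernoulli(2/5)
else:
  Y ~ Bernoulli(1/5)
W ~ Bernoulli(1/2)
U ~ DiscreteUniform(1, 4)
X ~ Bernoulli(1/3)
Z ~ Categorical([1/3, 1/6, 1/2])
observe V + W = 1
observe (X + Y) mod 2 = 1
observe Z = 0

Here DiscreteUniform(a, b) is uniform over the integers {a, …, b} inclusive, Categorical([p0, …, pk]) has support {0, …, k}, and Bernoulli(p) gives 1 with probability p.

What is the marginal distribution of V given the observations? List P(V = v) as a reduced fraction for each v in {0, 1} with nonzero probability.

P(V=0) = 7/25, P(V=1) = 18/25

Enumerate traces; 16 have nonzero weight after conditioning:
  (V=0, Y=0, W=1, U=1, X=1, Z=0) weight 1/480
  (V=0, Y=0, W=1, U=2, X=1, Z=0) weight 1/480
  (V=0, Y=0, W=1, U=3, X=1, Z=0) weight 1/480
  (V=0, Y=0, W=1, U=4, X=1, Z=0) weight 1/480
  (V=0, Y=1, W=1, U=1, X=0, Z=0) weight 1/360
  (V=0, Y=1, W=1, U=2, X=0, Z=0) weight 1/360
  (V=0, Y=1, W=1, U=3, X=0, Z=0) weight 1/360
  (V=0, Y=1, W=1, U=4, X=0, Z=0) weight 1/360
  (V=1, Y=0, W=0, U=1, X=1, Z=0) weight 1/120
  … 7 more
Group by V:
  weight(V=0) = 7/360
  weight(V=1) = 1/20
Total weight = 7/360 + 1/20 = 5/72
P(V=0 | obs) = 7/360 / 5/72 = 7/25
P(V=1 | obs) = 1/20 / 5/72 = 18/25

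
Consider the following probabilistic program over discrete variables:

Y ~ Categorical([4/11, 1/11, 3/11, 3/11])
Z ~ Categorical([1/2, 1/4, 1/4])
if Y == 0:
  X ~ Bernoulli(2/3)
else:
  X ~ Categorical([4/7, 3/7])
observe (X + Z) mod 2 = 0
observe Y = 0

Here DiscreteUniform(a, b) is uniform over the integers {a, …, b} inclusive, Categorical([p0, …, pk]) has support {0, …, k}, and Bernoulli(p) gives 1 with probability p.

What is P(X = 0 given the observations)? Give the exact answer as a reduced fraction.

Enumerate traces; 3 have nonzero weight after conditioning:
  (Y=0, Z=0, X=0) weight 2/33
  (Y=0, Z=1, X=1) weight 2/33
  (Y=0, Z=2, X=0) weight 1/33
Group by X:
  weight(X=0) = 1/11
  weight(X=1) = 2/33
Total weight = 1/11 + 2/33 = 5/33
P(X=0 | obs) = 1/11 / 5/33 = 3/5
P(X=1 | obs) = 2/33 / 5/33 = 2/5

P(X = 0 | obs) = 3/5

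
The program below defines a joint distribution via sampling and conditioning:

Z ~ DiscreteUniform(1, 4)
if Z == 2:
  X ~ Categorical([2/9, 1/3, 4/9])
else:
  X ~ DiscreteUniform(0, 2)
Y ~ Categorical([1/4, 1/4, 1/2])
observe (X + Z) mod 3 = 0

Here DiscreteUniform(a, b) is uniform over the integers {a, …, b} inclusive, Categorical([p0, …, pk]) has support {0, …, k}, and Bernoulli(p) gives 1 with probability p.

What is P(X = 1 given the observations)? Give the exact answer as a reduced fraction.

Enumerate traces; 12 have nonzero weight after conditioning:
  (Z=1, X=2, Y=0) weight 1/48
  (Z=1, X=2, Y=1) weight 1/48
  (Z=1, X=2, Y=2) weight 1/24
  (Z=2, X=1, Y=0) weight 1/48
  (Z=2, X=1, Y=1) weight 1/48
  (Z=2, X=1, Y=2) weight 1/24
  (Z=3, X=0, Y=0) weight 1/48
  (Z=3, X=0, Y=1) weight 1/48
  … 4 more
Group by X:
  weight(X=0) = 1/12
  weight(X=1) = 1/12
  weight(X=2) = 1/6
Total weight = 1/12 + 1/12 + 1/6 = 1/3
P(X=0 | obs) = 1/12 / 1/3 = 1/4
P(X=1 | obs) = 1/12 / 1/3 = 1/4
P(X=2 | obs) = 1/6 / 1/3 = 1/2

P(X = 1 | obs) = 1/4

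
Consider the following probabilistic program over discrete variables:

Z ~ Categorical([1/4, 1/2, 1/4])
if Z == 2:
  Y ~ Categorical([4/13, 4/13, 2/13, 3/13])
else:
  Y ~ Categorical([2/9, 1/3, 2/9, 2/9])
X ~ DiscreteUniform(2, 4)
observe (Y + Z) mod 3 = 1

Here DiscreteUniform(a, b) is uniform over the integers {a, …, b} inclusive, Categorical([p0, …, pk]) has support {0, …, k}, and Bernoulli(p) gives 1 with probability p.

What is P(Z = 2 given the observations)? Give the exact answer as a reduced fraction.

P(Z = 2 | obs) = 18/161

Enumerate traces; 12 have nonzero weight after conditioning:
  (Z=0, Y=1, X=2) weight 1/36
  (Z=0, Y=1, X=3) weight 1/36
  (Z=0, Y=1, X=4) weight 1/36
  (Z=1, Y=0, X=2) weight 1/27
  (Z=1, Y=0, X=3) weight 1/27
  (Z=1, Y=0, X=4) weight 1/27
  (Z=1, Y=3, X=2) weight 1/27
  (Z=1, Y=3, X=3) weight 1/27
  (Z=2, Y=2, X=2) weight 1/78
  … 3 more
Group by Z:
  weight(Z=0) = 1/12
  weight(Z=1) = 2/9
  weight(Z=2) = 1/26
Total weight = 1/12 + 2/9 + 1/26 = 161/468
P(Z=0 | obs) = 1/12 / 161/468 = 39/161
P(Z=1 | obs) = 2/9 / 161/468 = 104/161
P(Z=2 | obs) = 1/26 / 161/468 = 18/161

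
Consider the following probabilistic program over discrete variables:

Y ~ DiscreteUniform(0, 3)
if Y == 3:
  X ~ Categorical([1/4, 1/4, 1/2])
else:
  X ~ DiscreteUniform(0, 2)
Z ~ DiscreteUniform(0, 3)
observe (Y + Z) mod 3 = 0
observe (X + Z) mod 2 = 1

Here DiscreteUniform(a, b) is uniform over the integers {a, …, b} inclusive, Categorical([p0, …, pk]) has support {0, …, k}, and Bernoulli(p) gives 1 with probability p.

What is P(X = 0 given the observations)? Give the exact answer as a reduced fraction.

P(X = 0 | obs) = 11/36

Enumerate traces; 9 have nonzero weight after conditioning:
  (Y=0, X=0, Z=3) weight 1/48
  (Y=0, X=1, Z=0) weight 1/48
  (Y=0, X=2, Z=3) weight 1/48
  (Y=1, X=1, Z=2) weight 1/48
  (Y=2, X=0, Z=1) weight 1/48
  (Y=2, X=2, Z=1) weight 1/48
  (Y=3, X=0, Z=3) weight 1/64
  (Y=3, X=1, Z=0) weight 1/64
  … 1 more
Group by X:
  weight(X=0) = 11/192
  weight(X=1) = 11/192
  weight(X=2) = 7/96
Total weight = 11/192 + 11/192 + 7/96 = 3/16
P(X=0 | obs) = 11/192 / 3/16 = 11/36
P(X=1 | obs) = 11/192 / 3/16 = 11/36
P(X=2 | obs) = 7/96 / 3/16 = 7/18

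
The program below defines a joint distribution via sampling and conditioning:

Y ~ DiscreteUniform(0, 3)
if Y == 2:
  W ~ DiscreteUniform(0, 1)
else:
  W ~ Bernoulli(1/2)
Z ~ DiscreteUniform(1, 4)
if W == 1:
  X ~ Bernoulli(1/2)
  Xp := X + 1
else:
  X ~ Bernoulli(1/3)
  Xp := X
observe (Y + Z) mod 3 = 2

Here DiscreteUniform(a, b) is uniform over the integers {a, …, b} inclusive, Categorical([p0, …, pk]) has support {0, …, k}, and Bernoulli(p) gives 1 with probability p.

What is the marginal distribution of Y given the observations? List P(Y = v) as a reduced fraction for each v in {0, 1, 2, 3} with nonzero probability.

P(Y=0) = 1/5, P(Y=1) = 2/5, P(Y=2) = 1/5, P(Y=3) = 1/5

Enumerate traces; 20 have nonzero weight after conditioning:
  (Y=0, W=0, Z=2, X=0) weight 1/48
  (Y=0, W=0, Z=2, X=1) weight 1/96
  (Y=0, W=1, Z=2, X=0) weight 1/64
  (Y=0, W=1, Z=2, X=1) weight 1/64
  (Y=1, W=0, Z=1, X=0) weight 1/48
  (Y=1, W=0, Z=1, X=1) weight 1/96
  (Y=1, W=0, Z=4, X=0) weight 1/48
  (Y=1, W=0, Z=4, X=1) weight 1/96
  (Y=2, W=0, Z=3, X=0) weight 1/48
  (Y=3, W=0, Z=2, X=0) weight 1/48
  … 10 more
Group by Y:
  weight(Y=0) = 1/16
  weight(Y=1) = 1/8
  weight(Y=2) = 1/16
  weight(Y=3) = 1/16
Total weight = 1/16 + 1/8 + 1/16 + 1/16 = 5/16
P(Y=0 | obs) = 1/16 / 5/16 = 1/5
P(Y=1 | obs) = 1/8 / 5/16 = 2/5
P(Y=2 | obs) = 1/16 / 5/16 = 1/5
P(Y=3 | obs) = 1/16 / 5/16 = 1/5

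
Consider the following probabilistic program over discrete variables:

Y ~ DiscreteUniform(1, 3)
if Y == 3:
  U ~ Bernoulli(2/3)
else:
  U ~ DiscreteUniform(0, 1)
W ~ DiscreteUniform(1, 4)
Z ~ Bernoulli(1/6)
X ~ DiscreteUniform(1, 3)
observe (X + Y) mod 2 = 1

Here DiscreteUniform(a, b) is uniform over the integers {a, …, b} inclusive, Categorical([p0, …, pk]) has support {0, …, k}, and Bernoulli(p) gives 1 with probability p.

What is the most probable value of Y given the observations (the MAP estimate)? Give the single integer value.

argmax_v P(Y = v | obs) = 2

Enumerate traces; 64 have nonzero weight after conditioning:
  (Y=1, U=0, W=1, Z=0, X=2) weight 5/432
  (Y=1, U=0, W=1, Z=1, X=2) weight 1/432
  (Y=1, U=0, W=2, Z=0, X=2) weight 5/432
  (Y=1, U=0, W=2, Z=1, X=2) weight 1/432
  (Y=1, U=0, W=3, Z=0, X=2) weight 5/432
  (Y=1, U=0, W=3, Z=1, X=2) weight 1/432
  (Y=1, U=0, W=4, Z=0, X=2) weight 5/432
  (Y=1, U=0, W=4, Z=1, X=2) weight 1/432
  (Y=2, U=0, W=1, Z=0, X=1) weight 5/432
  (Y=3, U=0, W=1, Z=0, X=2) weight 5/648
  … 54 more
Group by Y:
  weight(Y=1) = 1/9
  weight(Y=2) = 2/9
  weight(Y=3) = 1/9
Total weight = 1/9 + 2/9 + 1/9 = 4/9
P(Y=1 | obs) = 1/9 / 4/9 = 1/4
P(Y=2 | obs) = 2/9 / 4/9 = 1/2
P(Y=3 | obs) = 1/9 / 4/9 = 1/4
argmax = 2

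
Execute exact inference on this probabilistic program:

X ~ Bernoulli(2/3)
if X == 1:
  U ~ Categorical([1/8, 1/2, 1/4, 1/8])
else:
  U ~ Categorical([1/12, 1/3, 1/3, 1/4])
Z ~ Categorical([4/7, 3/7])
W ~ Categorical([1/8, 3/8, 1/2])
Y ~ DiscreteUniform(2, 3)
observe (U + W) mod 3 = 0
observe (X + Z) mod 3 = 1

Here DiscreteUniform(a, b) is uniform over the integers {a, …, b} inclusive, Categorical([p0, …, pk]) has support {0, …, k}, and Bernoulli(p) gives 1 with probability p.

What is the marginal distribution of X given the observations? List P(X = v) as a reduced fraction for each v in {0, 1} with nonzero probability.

P(X=0) = 1/4, P(X=1) = 3/4

Enumerate traces; 16 have nonzero weight after conditioning:
  (X=0, U=0, Z=1, W=0, Y=2) weight 1/1344
  (X=0, U=0, Z=1, W=0, Y=3) weight 1/1344
  (X=0, U=1, Z=1, W=2, Y=2) weight 1/84
  (X=0, U=1, Z=1, W=2, Y=3) weight 1/84
  (X=0, U=2, Z=1, W=1, Y=2) weight 1/112
  (X=0, U=2, Z=1, W=1, Y=3) weight 1/112
  (X=0, U=3, Z=1, W=0, Y=2) weight 1/448
  (X=0, U=3, Z=1, W=0, Y=3) weight 1/448
  (X=1, U=0, Z=0, W=0, Y=2) weight 1/336
  … 7 more
Group by X:
  weight(X=0) = 1/21
  weight(X=1) = 1/7
Total weight = 1/21 + 1/7 = 4/21
P(X=0 | obs) = 1/21 / 4/21 = 1/4
P(X=1 | obs) = 1/7 / 4/21 = 3/4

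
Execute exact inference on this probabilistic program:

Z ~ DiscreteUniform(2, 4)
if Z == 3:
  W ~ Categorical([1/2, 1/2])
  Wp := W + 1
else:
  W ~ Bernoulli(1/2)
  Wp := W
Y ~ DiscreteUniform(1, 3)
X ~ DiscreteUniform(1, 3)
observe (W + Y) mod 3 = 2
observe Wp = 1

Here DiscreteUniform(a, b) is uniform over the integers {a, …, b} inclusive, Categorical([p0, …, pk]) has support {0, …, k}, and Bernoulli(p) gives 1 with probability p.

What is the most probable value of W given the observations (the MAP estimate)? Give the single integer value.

Enumerate traces; 9 have nonzero weight after conditioning:
  (Z=2, W=1, Y=1, X=1) weight 1/54
  (Z=2, W=1, Y=1, X=2) weight 1/54
  (Z=2, W=1, Y=1, X=3) weight 1/54
  (Z=3, W=0, Y=2, X=1) weight 1/54
  (Z=3, W=0, Y=2, X=2) weight 1/54
  (Z=3, W=0, Y=2, X=3) weight 1/54
  (Z=4, W=1, Y=1, X=1) weight 1/54
  (Z=4, W=1, Y=1, X=2) weight 1/54
  … 1 more
Group by W:
  weight(W=0) = 1/18
  weight(W=1) = 1/9
Total weight = 1/18 + 1/9 = 1/6
P(W=0 | obs) = 1/18 / 1/6 = 1/3
P(W=1 | obs) = 1/9 / 1/6 = 2/3
argmax = 1

argmax_v P(W = v | obs) = 1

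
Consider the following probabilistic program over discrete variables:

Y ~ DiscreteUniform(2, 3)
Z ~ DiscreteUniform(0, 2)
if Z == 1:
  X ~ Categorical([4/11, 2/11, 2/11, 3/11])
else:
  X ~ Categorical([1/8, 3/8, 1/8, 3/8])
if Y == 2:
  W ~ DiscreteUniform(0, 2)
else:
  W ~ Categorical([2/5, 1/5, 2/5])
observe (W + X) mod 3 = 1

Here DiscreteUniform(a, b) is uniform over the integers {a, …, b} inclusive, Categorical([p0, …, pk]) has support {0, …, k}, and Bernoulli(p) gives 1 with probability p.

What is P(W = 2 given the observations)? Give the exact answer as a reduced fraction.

P(W = 2 | obs) = 209/1236

Enumerate traces; 24 have nonzero weight after conditioning:
  (Y=2, Z=0, X=0, W=1) weight 1/144
  (Y=2, Z=0, X=1, W=0) weight 1/48
  (Y=2, Z=0, X=2, W=2) weight 1/144
  (Y=2, Z=0, X=3, W=1) weight 1/48
  (Y=2, Z=1, X=0, W=1) weight 2/99
  (Y=2, Z=1, X=1, W=0) weight 1/99
  (Y=2, Z=1, X=2, W=2) weight 1/99
  (Y=2, Z=1, X=3, W=1) weight 1/66
  … 16 more
Group by W:
  weight(W=0) = 41/360
  weight(W=1) = 8/55
  weight(W=2) = 19/360
Total weight = 41/360 + 8/55 + 19/360 = 103/330
P(W=0 | obs) = 41/360 / 103/330 = 451/1236
P(W=1 | obs) = 8/55 / 103/330 = 48/103
P(W=2 | obs) = 19/360 / 103/330 = 209/1236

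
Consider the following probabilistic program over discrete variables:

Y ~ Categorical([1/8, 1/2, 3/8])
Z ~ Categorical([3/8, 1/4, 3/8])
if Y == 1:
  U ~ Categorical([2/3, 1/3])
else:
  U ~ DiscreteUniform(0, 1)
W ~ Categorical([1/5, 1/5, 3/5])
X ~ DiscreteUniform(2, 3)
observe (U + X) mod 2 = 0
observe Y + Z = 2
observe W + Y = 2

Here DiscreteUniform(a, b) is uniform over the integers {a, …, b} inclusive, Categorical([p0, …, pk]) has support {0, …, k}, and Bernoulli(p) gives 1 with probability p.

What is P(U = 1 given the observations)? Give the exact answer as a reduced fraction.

P(U = 1 | obs) = 35/78

Enumerate traces; 6 have nonzero weight after conditioning:
  (Y=0, Z=2, U=0, W=2, X=2) weight 9/1280
  (Y=0, Z=2, U=1, W=2, X=3) weight 9/1280
  (Y=1, Z=1, U=0, W=1, X=2) weight 1/120
  (Y=1, Z=1, U=1, W=1, X=3) weight 1/240
  (Y=2, Z=0, U=0, W=0, X=2) weight 9/1280
  (Y=2, Z=0, U=1, W=0, X=3) weight 9/1280
Group by U:
  weight(U=0) = 43/1920
  weight(U=1) = 7/384
Total weight = 43/1920 + 7/384 = 13/320
P(U=0 | obs) = 43/1920 / 13/320 = 43/78
P(U=1 | obs) = 7/384 / 13/320 = 35/78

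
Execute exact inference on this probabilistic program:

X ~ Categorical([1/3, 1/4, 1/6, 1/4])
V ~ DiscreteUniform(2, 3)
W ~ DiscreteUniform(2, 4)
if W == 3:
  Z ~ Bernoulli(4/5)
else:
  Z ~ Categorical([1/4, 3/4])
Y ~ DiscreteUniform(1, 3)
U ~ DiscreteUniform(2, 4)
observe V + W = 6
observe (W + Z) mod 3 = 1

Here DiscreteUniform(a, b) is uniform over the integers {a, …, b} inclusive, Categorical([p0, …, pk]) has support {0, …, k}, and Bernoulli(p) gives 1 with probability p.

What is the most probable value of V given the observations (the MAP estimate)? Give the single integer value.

Enumerate traces; 72 have nonzero weight after conditioning:
  (X=0, V=2, W=4, Z=0, Y=1, U=2) weight 1/648
  (X=0, V=2, W=4, Z=0, Y=1, U=3) weight 1/648
  (X=0, V=2, W=4, Z=0, Y=1, U=4) weight 1/648
  (X=0, V=2, W=4, Z=0, Y=2, U=2) weight 1/648
  (X=0, V=2, W=4, Z=0, Y=2, U=3) weight 1/648
  (X=0, V=2, W=4, Z=0, Y=2, U=4) weight 1/648
  (X=0, V=2, W=4, Z=0, Y=3, U=2) weight 1/648
  (X=0, V=2, W=4, Z=0, Y=3, U=3) weight 1/648
  (X=0, V=3, W=3, Z=1, Y=1, U=2) weight 2/405
  … 63 more
Group by V:
  weight(V=2) = 1/24
  weight(V=3) = 2/15
Total weight = 1/24 + 2/15 = 7/40
P(V=2 | obs) = 1/24 / 7/40 = 5/21
P(V=3 | obs) = 2/15 / 7/40 = 16/21
argmax = 3

argmax_v P(V = v | obs) = 3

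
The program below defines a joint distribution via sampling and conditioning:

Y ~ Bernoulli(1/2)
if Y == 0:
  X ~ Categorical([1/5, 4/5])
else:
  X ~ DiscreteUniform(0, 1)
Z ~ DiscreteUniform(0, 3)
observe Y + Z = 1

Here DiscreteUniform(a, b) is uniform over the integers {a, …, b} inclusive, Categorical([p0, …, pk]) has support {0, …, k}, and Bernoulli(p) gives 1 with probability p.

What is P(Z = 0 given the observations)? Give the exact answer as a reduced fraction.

P(Z = 0 | obs) = 1/2

Enumerate traces; 4 have nonzero weight after conditioning:
  (Y=0, X=0, Z=1) weight 1/40
  (Y=0, X=1, Z=1) weight 1/10
  (Y=1, X=0, Z=0) weight 1/16
  (Y=1, X=1, Z=0) weight 1/16
Group by Z:
  weight(Z=0) = 1/8
  weight(Z=1) = 1/8
Total weight = 1/8 + 1/8 = 1/4
P(Z=0 | obs) = 1/8 / 1/4 = 1/2
P(Z=1 | obs) = 1/8 / 1/4 = 1/2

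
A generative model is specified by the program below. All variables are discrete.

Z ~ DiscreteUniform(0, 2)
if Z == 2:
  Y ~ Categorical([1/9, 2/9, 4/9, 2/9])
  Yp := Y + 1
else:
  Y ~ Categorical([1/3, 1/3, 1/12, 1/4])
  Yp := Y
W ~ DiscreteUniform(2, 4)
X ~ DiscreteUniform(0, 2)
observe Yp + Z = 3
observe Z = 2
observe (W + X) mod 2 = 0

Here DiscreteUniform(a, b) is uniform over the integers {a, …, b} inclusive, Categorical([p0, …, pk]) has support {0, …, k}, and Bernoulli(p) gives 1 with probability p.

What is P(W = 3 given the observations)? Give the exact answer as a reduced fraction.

P(W = 3 | obs) = 1/5

Enumerate traces; 5 have nonzero weight after conditioning:
  (Z=2, Y=0, W=2, X=0) weight 1/243
  (Z=2, Y=0, W=2, X=2) weight 1/243
  (Z=2, Y=0, W=3, X=1) weight 1/243
  (Z=2, Y=0, W=4, X=0) weight 1/243
  (Z=2, Y=0, W=4, X=2) weight 1/243
Group by W:
  weight(W=2) = 2/243
  weight(W=3) = 1/243
  weight(W=4) = 2/243
Total weight = 2/243 + 1/243 + 2/243 = 5/243
P(W=2 | obs) = 2/243 / 5/243 = 2/5
P(W=3 | obs) = 1/243 / 5/243 = 1/5
P(W=4 | obs) = 2/243 / 5/243 = 2/5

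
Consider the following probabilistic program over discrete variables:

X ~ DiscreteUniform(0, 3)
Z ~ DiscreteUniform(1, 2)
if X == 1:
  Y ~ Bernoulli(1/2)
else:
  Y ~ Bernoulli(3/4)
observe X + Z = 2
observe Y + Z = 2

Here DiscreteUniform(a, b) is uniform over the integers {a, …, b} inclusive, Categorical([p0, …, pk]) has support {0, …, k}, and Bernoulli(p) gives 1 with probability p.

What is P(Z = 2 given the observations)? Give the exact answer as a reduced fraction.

P(Z = 2 | obs) = 1/3

Enumerate traces; 2 have nonzero weight after conditioning:
  (X=0, Z=2, Y=0) weight 1/32
  (X=1, Z=1, Y=1) weight 1/16
Group by Z:
  weight(Z=1) = 1/16
  weight(Z=2) = 1/32
Total weight = 1/16 + 1/32 = 3/32
P(Z=1 | obs) = 1/16 / 3/32 = 2/3
P(Z=2 | obs) = 1/32 / 3/32 = 1/3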